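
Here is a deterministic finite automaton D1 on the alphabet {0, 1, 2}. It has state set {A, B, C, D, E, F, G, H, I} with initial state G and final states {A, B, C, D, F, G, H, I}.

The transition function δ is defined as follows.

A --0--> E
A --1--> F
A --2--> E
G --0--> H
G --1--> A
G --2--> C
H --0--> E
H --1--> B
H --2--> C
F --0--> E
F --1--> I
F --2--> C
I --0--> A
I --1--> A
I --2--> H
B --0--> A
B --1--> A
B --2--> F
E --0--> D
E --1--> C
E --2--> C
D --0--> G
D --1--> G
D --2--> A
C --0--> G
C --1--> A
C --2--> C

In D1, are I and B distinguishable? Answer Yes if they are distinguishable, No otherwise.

Initial partition by acceptance: {A,B,C,D,F,G,H,I} | {E}.
Split {A,B,C,D,F,G,H,I} by δ(·,0) → {B,C,D,G,I} and {A,F,H}.
On input 0, block {B,C,D,G,I} splits into {B,G,I} and {C,D}.
Split {B,G,I} by δ(·,2) → {B,I} and {G}.
Refine {A,F,H} on symbol 1: members go to different blocks, giving {F,H} and {A}.
On input 1, block {C,D} splits into {C} and {D}.
Stable partition: {B,I} | {E} | {F,H} | {C} | {G} | {A} | {D} — 7 equivalence classes.
I and B lie in the same block of the stable partition, so they are equivalent — no string distinguishes them.

No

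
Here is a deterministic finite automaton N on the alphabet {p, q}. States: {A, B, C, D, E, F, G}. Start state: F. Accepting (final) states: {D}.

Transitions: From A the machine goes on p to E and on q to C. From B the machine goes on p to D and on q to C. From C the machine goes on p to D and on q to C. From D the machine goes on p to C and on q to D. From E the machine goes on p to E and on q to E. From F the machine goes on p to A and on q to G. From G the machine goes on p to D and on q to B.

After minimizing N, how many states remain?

Every state is reachable, so we keep all 7.
Start with accepting vs non-accepting: {D} | {A,B,C,E,F,G}.
On input p, block {A,B,C,E,F,G} splits into {A,E,F} and {B,C,G}.
Refine {A,E,F} on symbol q: members go to different blocks, giving {A,F} and {E}.
Split {A,F} by δ(·,p) → {A} and {F}.
Stable partition: {D} | {A} | {B,C,G} | {E} | {F} — 5 equivalence classes.

5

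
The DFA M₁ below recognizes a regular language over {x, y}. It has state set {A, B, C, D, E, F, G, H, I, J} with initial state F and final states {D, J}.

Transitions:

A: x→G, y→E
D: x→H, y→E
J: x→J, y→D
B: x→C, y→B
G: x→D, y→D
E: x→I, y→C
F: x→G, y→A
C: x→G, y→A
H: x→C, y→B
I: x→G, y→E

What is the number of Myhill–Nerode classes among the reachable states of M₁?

Reachable states from the start: {A,B,C,D,E,F,G,H,I}. Unreachable: {J} — drop them.
P0 = {D} | {A,B,C,E,F,G,H,I}.
Split {A,B,C,E,F,G,H,I} by δ(·,x) → {A,B,C,E,F,H,I} and {G}.
On input x, block {A,B,C,E,F,H,I} splits into {A,C,F,I} and {B,E,H}.
Split {A,C,F,I} by δ(·,y) → {A,I} and {C,F}.
On input x, block {B,E,H} splits into {B,H} and {E}.
The partition is now stable with 6 blocks: {D} | {A,I} | {G} | {B,H} | {C,F} | {E}.

6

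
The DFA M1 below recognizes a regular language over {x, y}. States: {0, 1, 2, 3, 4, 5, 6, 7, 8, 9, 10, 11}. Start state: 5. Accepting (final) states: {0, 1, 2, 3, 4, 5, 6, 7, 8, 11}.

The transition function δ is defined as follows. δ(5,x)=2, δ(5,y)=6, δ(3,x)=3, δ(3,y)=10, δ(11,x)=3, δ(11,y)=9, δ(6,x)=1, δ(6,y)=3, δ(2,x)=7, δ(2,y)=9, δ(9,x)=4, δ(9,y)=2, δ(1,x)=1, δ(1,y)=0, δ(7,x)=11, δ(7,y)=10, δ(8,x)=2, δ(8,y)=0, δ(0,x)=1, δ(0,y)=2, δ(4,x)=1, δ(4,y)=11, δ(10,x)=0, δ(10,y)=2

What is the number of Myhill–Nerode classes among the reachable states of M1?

States {8} cannot be reached from the start state, so discard them.
Initial partition by acceptance: {0,1,2,3,4,5,6,7,11} | {9,10}.
On input y, block {0,1,2,3,4,5,6,7,11} splits into {0,1,4,5,6} and {2,3,7,11}.
Split {0,1,4,5,6} by δ(·,x) → {0,1,4,6} and {5}.
Split {0,1,4,6} by δ(·,y) → {0,4,6} and {1}.
The partition is now stable with 5 blocks: {0,4,6} | {9,10} | {2,3,7,11} | {5} | {1}.

5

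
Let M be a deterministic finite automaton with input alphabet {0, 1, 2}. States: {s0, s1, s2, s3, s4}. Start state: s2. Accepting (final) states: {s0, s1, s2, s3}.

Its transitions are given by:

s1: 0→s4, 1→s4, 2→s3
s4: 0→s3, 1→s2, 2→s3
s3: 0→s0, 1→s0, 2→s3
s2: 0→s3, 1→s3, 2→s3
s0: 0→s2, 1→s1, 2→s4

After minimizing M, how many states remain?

Every state is reachable, so we keep all 5.
Initial partition by acceptance: {s0,s1,s2,s3} | {s4}.
Refine {s0,s1,s2,s3} on symbol 0: members go to different blocks, giving {s0,s2,s3} and {s1}.
Split {s0,s2,s3} by δ(·,1) → {s2,s3} and {s0}.
Split {s2,s3} by δ(·,0) → {s2} and {s3}.
The partition is now stable with 5 blocks: {s2} | {s4} | {s1} | {s0} | {s3}.

5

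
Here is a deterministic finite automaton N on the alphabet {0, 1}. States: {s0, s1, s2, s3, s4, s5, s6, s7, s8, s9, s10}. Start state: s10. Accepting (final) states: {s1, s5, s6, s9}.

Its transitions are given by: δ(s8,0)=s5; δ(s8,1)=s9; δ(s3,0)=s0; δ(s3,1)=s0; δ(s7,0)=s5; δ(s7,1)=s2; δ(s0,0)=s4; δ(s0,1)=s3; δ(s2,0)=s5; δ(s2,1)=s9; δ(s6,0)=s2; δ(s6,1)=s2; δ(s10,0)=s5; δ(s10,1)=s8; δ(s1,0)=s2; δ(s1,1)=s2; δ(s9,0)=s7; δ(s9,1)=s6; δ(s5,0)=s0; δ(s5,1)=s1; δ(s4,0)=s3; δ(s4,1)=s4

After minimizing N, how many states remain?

Start with accepting vs non-accepting: {s1,s5,s6,s9} | {s0,s2,s3,s4,s7,s8,s10}.
On input 1, block {s1,s5,s6,s9} splits into {s1,s6} and {s5,s9}.
Refine {s0,s2,s3,s4,s7,s8,s10} on symbol 0: members go to different blocks, giving {s2,s7,s8,s10} and {s0,s3,s4}.
On input 1, block {s2,s7,s8,s10} splits into {s2,s8} and {s7,s10}.
Split {s5,s9} by δ(·,0) → {s5} and {s9}.
The partition is now stable with 6 blocks: {s1,s6} | {s2,s8} | {s5} | {s0,s3,s4} | {s7,s10} | {s9}.

6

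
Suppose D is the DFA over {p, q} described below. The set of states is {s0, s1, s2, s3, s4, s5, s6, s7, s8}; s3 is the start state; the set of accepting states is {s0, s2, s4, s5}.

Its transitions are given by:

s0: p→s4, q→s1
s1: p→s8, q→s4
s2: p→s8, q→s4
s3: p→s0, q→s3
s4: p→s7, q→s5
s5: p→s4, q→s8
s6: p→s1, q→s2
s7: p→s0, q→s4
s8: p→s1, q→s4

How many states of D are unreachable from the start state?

Starting at s3 and following transitions, the reachable set is {s0, s1, s3, s4, s5, s7, s8}. That leaves s2, s6 unreachable — 2 in total.

2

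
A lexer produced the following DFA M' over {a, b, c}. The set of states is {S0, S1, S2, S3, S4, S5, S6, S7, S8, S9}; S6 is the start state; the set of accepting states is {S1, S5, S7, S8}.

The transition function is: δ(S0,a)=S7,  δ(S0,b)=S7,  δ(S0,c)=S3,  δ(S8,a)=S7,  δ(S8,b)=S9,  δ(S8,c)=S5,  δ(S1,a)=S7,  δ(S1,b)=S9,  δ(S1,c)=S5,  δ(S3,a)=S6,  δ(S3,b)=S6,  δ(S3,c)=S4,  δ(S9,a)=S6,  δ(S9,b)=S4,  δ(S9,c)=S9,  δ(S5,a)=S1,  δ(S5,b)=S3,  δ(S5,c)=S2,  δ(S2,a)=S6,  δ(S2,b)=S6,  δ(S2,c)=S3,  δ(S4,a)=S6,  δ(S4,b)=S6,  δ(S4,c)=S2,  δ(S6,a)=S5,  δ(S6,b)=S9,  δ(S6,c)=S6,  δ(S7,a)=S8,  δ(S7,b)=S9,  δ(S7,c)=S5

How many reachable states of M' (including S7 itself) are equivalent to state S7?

3

First remove the unreachable states {S0}; 9 states remain.
Initial partition by acceptance: {S1,S5,S7,S8} | {S2,S3,S4,S6,S9}.
Refine {S1,S5,S7,S8} on symbol c: members go to different blocks, giving {S1,S7,S8} and {S5}.
Split {S2,S3,S4,S6,S9} by δ(·,a) → {S2,S3,S4,S9} and {S6}.
Refine {S2,S3,S4,S9} on symbol b: members go to different blocks, giving {S2,S3,S4} and {S9}.
The partition is now stable with 5 blocks: {S1,S7,S8} | {S2,S3,S4} | {S5} | {S6} | {S9}.
State S7 belongs to the block {S1,S7,S8}, which has 3 states.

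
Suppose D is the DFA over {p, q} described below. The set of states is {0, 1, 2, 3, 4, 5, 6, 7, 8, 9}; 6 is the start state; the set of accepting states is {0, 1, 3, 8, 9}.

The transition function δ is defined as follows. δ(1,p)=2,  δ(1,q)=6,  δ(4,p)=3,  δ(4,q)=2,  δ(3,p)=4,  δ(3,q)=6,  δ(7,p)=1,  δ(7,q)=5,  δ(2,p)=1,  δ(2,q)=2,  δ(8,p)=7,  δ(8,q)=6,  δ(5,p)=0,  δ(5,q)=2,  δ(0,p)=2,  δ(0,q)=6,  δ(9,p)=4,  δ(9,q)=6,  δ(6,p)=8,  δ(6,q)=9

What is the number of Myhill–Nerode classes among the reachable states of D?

All states are reachable from the start state.
Start with accepting vs non-accepting: {0,1,3,8,9} | {2,4,5,6,7}.
On input q, block {2,4,5,6,7} splits into {2,4,5,7} and {6}.
No further refinement is possible. Final partition (3 blocks): {0,1,3,8,9} | {2,4,5,7} | {6}.

3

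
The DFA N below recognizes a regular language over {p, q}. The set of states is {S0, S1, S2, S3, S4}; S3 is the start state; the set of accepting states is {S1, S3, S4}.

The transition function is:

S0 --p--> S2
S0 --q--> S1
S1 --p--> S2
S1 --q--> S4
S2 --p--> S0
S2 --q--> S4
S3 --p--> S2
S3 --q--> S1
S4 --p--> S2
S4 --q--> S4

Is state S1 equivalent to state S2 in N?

No

Every state is reachable, so we keep all 5.
P0 = {S1,S3,S4} | {S0,S2}.
The partition is now stable with 2 blocks: {S1,S3,S4} | {S0,S2}.
S1 and S2 end up in different blocks, so they are distinguishable. For instance, the string 'ε' is accepted from only S1.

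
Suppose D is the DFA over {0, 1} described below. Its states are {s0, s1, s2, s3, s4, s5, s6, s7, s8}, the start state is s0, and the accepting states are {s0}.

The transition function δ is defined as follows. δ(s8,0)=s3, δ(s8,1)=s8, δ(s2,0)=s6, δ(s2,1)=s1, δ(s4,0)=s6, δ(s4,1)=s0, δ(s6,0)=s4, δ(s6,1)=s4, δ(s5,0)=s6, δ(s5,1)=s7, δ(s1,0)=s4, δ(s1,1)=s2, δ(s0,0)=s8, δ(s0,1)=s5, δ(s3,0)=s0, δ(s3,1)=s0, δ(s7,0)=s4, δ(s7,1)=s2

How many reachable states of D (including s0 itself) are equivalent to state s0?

1

P0 = {s0} | {s1,s2,s3,s4,s5,s6,s7,s8}.
On input 0, block {s1,s2,s3,s4,s5,s6,s7,s8} splits into {s1,s2,s4,s5,s6,s7,s8} and {s3}.
Refine {s1,s2,s4,s5,s6,s7,s8} on symbol 0: members go to different blocks, giving {s1,s2,s4,s5,s6,s7} and {s8}.
Split {s1,s2,s4,s5,s6,s7} by δ(·,1) → {s1,s2,s5,s6,s7} and {s4}.
On input 0, block {s1,s2,s5,s6,s7} splits into {s1,s6,s7} and {s2,s5}.
On input 1, block {s1,s6,s7} splits into {s1,s7} and {s6}.
Stable partition: {s0} | {s1,s7} | {s3} | {s8} | {s4} | {s2,s5} | {s6} — 7 equivalence classes.
The equivalence class containing s0 is {s0}, of size 1.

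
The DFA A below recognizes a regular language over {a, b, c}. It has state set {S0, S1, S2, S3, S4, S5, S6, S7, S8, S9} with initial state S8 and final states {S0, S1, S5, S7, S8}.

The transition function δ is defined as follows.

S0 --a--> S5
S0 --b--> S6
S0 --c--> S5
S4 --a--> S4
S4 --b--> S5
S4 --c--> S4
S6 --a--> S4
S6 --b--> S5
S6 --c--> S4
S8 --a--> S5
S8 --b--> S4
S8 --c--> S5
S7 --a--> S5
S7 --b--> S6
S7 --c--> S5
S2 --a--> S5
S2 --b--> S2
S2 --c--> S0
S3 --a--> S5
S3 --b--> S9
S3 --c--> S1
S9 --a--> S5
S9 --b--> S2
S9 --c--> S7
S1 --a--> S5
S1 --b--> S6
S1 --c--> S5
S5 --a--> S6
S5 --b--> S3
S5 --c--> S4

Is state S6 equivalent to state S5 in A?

No

Initial partition by acceptance: {S0,S1,S5,S7,S8} | {S2,S3,S4,S6,S9}.
On input a, block {S0,S1,S5,S7,S8} splits into {S0,S1,S7,S8} and {S5}.
On input a, block {S2,S3,S4,S6,S9} splits into {S2,S3,S9} and {S4,S6}.
The partition is now stable with 4 blocks: {S0,S1,S7,S8} | {S2,S3,S9} | {S5} | {S4,S6}.
S6 and S5 end up in different blocks, so they are distinguishable. For instance, the string 'ε' is accepted from only S5.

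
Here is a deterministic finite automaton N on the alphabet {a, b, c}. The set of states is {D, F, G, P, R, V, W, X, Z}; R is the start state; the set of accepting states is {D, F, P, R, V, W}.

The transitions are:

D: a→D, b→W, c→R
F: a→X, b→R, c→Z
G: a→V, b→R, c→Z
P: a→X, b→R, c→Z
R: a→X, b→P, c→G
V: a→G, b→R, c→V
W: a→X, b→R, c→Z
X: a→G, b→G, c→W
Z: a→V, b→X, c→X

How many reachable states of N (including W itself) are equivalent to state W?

Reachable states from the start: {G,P,R,V,W,X,Z}. Unreachable: {D,F} — drop them.
P0 = {P,R,V,W} | {G,X,Z}.
On input c, block {P,R,V,W} splits into {P,R,W} and {V}.
Split {G,X,Z} by δ(·,a) → {G,Z} and {X}.
Split {G,Z} by δ(·,b) → {G} and {Z}.
Split {P,R,W} by δ(·,c) → {P,W} and {R}.
No further refinement is possible. Final partition (6 blocks): {P,W} | {G} | {V} | {X} | {Z} | {R}.
State W belongs to the block {P,W}, which has 2 states.

2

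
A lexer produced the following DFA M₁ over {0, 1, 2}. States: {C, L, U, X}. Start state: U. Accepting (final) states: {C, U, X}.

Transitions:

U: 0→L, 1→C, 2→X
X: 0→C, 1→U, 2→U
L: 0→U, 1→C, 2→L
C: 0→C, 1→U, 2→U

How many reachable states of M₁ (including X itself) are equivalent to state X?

All states are reachable from the start state.
Initial partition by acceptance: {C,U,X} | {L}.
On input 0, block {C,U,X} splits into {C,X} and {U}.
Stable partition: {C,X} | {L} | {U} — 3 equivalence classes.
State X belongs to the block {C,X}, which has 2 states.

2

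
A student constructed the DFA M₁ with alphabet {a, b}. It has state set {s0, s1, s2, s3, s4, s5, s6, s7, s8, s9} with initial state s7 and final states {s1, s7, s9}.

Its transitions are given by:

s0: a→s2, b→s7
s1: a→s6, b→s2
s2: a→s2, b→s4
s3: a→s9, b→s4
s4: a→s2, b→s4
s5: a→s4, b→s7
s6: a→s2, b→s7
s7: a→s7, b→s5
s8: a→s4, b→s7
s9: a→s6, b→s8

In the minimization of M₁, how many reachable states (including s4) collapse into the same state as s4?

2

First remove the unreachable states {s0,s1,s3,s6,s8,s9}; 4 states remain.
Initial partition by acceptance: {s7} | {s2,s4,s5}.
Refine {s2,s4,s5} on symbol b: members go to different blocks, giving {s2,s4} and {s5}.
Stable partition: {s7} | {s2,s4} | {s5} — 3 equivalence classes.
The equivalence class containing s4 is {s2,s4}, of size 2.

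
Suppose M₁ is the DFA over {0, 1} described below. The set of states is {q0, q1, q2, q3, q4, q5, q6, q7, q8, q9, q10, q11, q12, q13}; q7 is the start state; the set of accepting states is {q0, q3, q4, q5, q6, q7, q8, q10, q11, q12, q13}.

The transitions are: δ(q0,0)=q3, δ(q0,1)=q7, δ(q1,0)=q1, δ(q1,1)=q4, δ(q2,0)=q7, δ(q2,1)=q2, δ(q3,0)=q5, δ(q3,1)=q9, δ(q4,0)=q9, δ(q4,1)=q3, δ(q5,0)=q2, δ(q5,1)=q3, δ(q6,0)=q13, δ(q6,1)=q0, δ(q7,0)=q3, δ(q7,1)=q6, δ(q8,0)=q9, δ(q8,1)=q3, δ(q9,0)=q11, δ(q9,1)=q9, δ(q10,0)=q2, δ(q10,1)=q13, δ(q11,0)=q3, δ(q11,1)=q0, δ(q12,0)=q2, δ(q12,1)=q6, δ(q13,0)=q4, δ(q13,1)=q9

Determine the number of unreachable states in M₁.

4

BFS from q7 reaches {q0, q2, q3, q4, q5, q6, q7, q9, q11, q13}; the 4 state(s) q1, q8, q10, q12 are never visited.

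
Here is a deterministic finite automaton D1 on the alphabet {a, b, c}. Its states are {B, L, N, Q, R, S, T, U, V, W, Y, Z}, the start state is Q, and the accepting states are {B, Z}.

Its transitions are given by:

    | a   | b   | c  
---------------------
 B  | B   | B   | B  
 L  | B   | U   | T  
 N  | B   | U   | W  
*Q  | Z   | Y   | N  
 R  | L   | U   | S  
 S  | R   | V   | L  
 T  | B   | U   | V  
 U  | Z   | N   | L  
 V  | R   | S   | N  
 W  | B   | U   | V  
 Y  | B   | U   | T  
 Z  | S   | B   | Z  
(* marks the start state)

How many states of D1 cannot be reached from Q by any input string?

A breadth-first search from the start state visits every state.

0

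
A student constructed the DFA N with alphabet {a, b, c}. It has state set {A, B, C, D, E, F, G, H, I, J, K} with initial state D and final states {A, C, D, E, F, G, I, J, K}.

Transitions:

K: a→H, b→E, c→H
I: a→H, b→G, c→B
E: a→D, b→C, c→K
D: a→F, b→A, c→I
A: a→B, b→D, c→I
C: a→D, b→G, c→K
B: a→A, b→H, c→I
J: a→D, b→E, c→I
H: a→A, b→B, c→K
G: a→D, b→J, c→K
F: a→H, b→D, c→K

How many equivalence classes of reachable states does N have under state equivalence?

5

Every state is reachable, so we keep all 11.
Start with accepting vs non-accepting: {A,C,D,E,F,G,I,J,K} | {B,H}.
On input a, block {A,C,D,E,F,G,I,J,K} splits into {C,D,E,G,J} and {A,F,I,K}.
Split {C,D,E,G,J} by δ(·,a) → {C,E,G,J} and {D}.
On input b, block {A,F,I,K} splits into {A,F} and {I,K}.
The partition is now stable with 5 blocks: {C,E,G,J} | {B,H} | {A,F} | {D} | {I,K}.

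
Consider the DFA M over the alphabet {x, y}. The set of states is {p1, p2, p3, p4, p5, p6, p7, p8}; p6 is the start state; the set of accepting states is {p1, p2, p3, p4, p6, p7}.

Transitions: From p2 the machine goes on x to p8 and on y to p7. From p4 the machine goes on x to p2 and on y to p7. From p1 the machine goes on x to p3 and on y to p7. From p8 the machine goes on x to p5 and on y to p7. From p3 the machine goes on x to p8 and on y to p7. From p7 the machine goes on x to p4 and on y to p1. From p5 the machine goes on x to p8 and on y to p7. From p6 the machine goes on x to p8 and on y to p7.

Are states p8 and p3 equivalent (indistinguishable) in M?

All states are reachable from the start state.
Start with accepting vs non-accepting: {p1,p2,p3,p4,p6,p7} | {p5,p8}.
On input x, block {p1,p2,p3,p4,p6,p7} splits into {p1,p4,p7} and {p2,p3,p6}.
Refine {p1,p4,p7} on symbol x: members go to different blocks, giving {p1,p4} and {p7}.
The partition is now stable with 4 blocks: {p1,p4} | {p5,p8} | {p2,p3,p6} | {p7}.
p8 and p3 end up in different blocks, so they are distinguishable. For instance, the string 'ε' is accepted from only p3.

No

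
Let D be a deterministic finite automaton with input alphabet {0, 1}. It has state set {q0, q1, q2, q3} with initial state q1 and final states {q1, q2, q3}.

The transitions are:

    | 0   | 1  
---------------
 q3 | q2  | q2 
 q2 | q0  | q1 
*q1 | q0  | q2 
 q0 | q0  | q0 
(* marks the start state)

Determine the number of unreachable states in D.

BFS from q1 reaches {q0, q1, q2}; the 1 state(s) q3 are never visited.

1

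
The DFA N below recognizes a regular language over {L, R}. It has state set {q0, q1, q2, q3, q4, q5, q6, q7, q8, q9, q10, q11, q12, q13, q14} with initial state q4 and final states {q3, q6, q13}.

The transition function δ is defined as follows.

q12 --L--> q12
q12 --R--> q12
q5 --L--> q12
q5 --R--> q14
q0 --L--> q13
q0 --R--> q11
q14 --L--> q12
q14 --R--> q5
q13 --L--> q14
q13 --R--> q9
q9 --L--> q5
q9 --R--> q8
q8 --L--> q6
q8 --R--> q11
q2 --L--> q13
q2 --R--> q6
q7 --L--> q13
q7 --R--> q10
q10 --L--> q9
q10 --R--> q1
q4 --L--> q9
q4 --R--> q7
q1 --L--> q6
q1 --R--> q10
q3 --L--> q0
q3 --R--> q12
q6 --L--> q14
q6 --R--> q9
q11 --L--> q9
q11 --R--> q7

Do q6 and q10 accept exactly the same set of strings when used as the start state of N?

No

Reachable states from the start: {q1,q4,q5,q6,q7,q8,q9,q10,q11,q12,q13,q14}. Unreachable: {q0,q2,q3} — drop them.
P0 = {q6,q13} | {q1,q4,q5,q7,q8,q9,q10,q11,q12,q14}.
Refine {q1,q4,q5,q7,q8,q9,q10,q11,q12,q14} on symbol L: members go to different blocks, giving {q4,q5,q9,q10,q11,q12,q14} and {q1,q7,q8}.
On input R, block {q4,q5,q9,q10,q11,q12,q14} splits into {q4,q9,q10,q11} and {q5,q12,q14}.
Split {q4,q9,q10,q11} by δ(·,L) → {q4,q10,q11} and {q9}.
The partition is now stable with 5 blocks: {q6,q13} | {q4,q10,q11} | {q1,q7,q8} | {q5,q12,q14} | {q9}.
q6 and q10 end up in different blocks, so they are distinguishable. For instance, the string 'ε' is accepted from only q6.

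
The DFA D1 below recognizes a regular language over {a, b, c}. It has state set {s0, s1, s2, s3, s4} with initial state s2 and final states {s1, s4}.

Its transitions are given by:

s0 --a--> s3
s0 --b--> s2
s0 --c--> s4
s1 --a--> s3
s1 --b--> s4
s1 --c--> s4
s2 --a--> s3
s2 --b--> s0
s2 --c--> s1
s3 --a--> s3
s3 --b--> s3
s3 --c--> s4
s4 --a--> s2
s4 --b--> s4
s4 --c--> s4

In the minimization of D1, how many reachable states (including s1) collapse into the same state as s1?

2

Start with accepting vs non-accepting: {s1,s4} | {s0,s2,s3}.
Stable partition: {s1,s4} | {s0,s2,s3} — 2 equivalence classes.
The equivalence class containing s1 is {s1,s4}, of size 2.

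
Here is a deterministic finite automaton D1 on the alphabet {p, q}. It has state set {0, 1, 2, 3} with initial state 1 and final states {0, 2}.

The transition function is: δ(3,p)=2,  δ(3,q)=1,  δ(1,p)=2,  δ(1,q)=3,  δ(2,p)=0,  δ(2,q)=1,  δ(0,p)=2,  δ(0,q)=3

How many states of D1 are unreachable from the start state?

Every one of the 4 states is reachable from 1.

0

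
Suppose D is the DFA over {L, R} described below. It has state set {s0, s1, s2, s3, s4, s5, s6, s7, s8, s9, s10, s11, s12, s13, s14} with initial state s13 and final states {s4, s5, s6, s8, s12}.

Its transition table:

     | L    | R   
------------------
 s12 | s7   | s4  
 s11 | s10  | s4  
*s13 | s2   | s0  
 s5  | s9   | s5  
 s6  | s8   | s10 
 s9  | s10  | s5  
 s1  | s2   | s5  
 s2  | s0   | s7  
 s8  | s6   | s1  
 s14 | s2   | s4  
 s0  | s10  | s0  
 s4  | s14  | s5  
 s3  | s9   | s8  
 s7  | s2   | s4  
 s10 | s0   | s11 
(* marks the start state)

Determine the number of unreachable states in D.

5

BFS from s13 reaches {s0, s2, s4, s5, s7, s9, s10, s11, s13, s14}; the 5 state(s) s1, s3, s6, s8, s12 are never visited.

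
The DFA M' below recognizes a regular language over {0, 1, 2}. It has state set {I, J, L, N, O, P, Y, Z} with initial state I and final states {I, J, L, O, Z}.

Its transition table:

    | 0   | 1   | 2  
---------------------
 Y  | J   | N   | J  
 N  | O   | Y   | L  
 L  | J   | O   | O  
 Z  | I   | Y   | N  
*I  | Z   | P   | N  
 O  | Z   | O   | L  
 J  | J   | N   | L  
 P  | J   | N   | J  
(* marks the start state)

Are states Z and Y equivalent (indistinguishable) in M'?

Initial partition by acceptance: {I,J,L,O,Z} | {N,P,Y}.
Split {I,J,L,O,Z} by δ(·,1) → {I,J,Z} and {L,O}.
Refine {I,J,Z} on symbol 2: members go to different blocks, giving {I,Z} and {J}.
Split {N,P,Y} by δ(·,0) → {P,Y} and {N}.
On input 0, block {L,O} splits into {L} and {O}.
No further refinement is possible. Final partition (6 blocks): {I,Z} | {P,Y} | {L} | {J} | {N} | {O}.
Z and Y end up in different blocks, so they are distinguishable. For instance, the string 'ε' is accepted from only Z.

No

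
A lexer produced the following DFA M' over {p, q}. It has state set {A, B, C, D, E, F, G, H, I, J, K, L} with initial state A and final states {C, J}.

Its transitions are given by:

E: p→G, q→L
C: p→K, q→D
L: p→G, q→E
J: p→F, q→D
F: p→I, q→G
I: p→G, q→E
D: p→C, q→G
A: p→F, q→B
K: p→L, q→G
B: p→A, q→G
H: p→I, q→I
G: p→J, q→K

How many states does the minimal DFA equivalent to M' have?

7

States {H} cannot be reached from the start state, so discard them.
Initial partition by acceptance: {C,J} | {A,B,D,E,F,G,I,K,L}.
Split {A,B,D,E,F,G,I,K,L} by δ(·,p) → {A,B,E,F,I,K,L} and {D,G}.
Refine {A,B,E,F,I,K,L} on symbol p: members go to different blocks, giving {A,B,F,K} and {E,I,L}.
Split {A,B,F,K} by δ(·,p) → {A,B} and {F,K}.
Refine {A,B} on symbol p: members go to different blocks, giving {A} and {B}.
Refine {D,G} on symbol q: members go to different blocks, giving {D} and {G}.
Stable partition: {C,J} | {A} | {D} | {E,I,L} | {F,K} | {B} | {G} — 7 equivalence classes.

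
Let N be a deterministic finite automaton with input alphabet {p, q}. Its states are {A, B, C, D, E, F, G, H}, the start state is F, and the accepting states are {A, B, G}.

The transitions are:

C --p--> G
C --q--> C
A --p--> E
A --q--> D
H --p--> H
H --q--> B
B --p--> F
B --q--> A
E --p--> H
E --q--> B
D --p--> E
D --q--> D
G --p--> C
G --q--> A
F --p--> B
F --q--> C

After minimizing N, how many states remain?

Every state is reachable, so we keep all 8.
P0 = {A,B,G} | {C,D,E,F,H}.
Split {A,B,G} by δ(·,q) → {B,G} and {A}.
On input p, block {C,D,E,F,H} splits into {D,E,H} and {C,F}.
Split {D,E,H} by δ(·,q) → {E,H} and {D}.
No further refinement is possible. Final partition (5 blocks): {B,G} | {E,H} | {A} | {C,F} | {D}.

5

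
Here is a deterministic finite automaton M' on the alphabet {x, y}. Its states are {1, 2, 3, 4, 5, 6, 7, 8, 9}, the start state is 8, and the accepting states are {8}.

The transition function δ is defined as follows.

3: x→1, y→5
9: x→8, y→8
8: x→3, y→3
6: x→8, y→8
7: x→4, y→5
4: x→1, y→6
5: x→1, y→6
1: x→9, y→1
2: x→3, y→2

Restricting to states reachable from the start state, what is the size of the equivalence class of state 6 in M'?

2

Reachable states from the start: {1,3,5,6,8,9}. Unreachable: {2,4,7} — drop them.
P0 = {8} | {1,3,5,6,9}.
On input x, block {1,3,5,6,9} splits into {1,3,5} and {6,9}.
On input x, block {1,3,5} splits into {3,5} and {1}.
Split {3,5} by δ(·,y) → {3} and {5}.
The partition is now stable with 5 blocks: {8} | {3} | {6,9} | {1} | {5}.
State 6 belongs to the block {6,9}, which has 2 states.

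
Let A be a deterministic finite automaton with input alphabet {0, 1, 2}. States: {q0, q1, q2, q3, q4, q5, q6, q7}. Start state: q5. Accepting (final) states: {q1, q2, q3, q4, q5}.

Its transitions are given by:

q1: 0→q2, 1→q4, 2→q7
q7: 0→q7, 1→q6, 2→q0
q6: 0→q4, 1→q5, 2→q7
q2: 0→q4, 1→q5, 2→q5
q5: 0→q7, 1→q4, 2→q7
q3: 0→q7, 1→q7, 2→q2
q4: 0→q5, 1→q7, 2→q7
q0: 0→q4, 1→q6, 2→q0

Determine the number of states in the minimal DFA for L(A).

First remove the unreachable states {q1,q2,q3}; 5 states remain.
Initial partition by acceptance: {q4,q5} | {q0,q6,q7}.
Split {q4,q5} by δ(·,0) → {q4} and {q5}.
Split {q0,q6,q7} by δ(·,0) → {q0,q6} and {q7}.
Split {q0,q6} by δ(·,1) → {q0} and {q6}.
No further refinement is possible. Final partition (5 blocks): {q4} | {q0} | {q5} | {q7} | {q6}.

5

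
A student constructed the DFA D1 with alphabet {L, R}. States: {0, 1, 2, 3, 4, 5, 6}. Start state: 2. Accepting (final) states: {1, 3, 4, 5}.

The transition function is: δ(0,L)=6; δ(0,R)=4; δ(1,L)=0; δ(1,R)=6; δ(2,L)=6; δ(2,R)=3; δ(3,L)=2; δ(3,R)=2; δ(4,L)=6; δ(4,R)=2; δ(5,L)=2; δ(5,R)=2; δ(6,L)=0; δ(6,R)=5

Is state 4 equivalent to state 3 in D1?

Reachable states from the start: {0,2,3,4,5,6}. Unreachable: {1} — drop them.
P0 = {3,4,5} | {0,2,6}.
Stable partition: {3,4,5} | {0,2,6} — 2 equivalence classes.
4 and 3 lie in the same block of the stable partition, so they are equivalent — no string distinguishes them.

Yes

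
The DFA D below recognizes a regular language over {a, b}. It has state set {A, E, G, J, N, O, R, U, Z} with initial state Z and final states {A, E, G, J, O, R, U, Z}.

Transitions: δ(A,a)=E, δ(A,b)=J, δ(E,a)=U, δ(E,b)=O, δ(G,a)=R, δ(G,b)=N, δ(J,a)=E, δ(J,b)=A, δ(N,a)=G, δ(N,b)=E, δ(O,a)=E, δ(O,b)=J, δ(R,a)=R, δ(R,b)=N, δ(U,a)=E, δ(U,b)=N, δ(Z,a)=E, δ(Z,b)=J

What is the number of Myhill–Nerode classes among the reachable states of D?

Every state is reachable, so we keep all 9.
P0 = {A,E,G,J,O,R,U,Z} | {N}.
Refine {A,E,G,J,O,R,U,Z} on symbol b: members go to different blocks, giving {A,E,J,O,Z} and {G,R,U}.
On input a, block {A,E,J,O,Z} splits into {A,J,O,Z} and {E}.
On input a, block {G,R,U} splits into {G,R} and {U}.
No further refinement is possible. Final partition (5 blocks): {A,J,O,Z} | {N} | {G,R} | {E} | {U}.

5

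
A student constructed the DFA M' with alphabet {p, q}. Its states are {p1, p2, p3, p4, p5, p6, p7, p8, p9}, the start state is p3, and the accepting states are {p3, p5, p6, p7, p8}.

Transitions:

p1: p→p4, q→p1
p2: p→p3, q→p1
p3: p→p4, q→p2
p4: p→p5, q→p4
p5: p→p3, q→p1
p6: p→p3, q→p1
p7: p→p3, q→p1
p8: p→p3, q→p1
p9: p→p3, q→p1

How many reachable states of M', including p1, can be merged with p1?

Reachable states from the start: {p1,p2,p3,p4,p5}. Unreachable: {p6,p7,p8,p9} — drop them.
Initial partition by acceptance: {p3,p5} | {p1,p2,p4}.
Refine {p3,p5} on symbol p: members go to different blocks, giving {p3} and {p5}.
Refine {p1,p2,p4} on symbol p: members go to different blocks, giving {p1} and {p2} and {p4}.
No further refinement is possible. Final partition (5 blocks): {p3} | {p1} | {p5} | {p2} | {p4}.
The equivalence class containing p1 is {p1}, of size 1.

1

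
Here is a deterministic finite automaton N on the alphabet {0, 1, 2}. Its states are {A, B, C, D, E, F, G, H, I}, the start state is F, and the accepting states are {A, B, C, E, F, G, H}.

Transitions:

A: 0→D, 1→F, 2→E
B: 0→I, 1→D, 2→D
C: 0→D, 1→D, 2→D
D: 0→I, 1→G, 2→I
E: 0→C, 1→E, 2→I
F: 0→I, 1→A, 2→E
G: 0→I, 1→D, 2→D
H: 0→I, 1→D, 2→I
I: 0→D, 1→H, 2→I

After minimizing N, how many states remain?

4

Reachable states from the start: {A,C,D,E,F,G,H,I}. Unreachable: {B} — drop them.
Start with accepting vs non-accepting: {A,C,E,F,G,H} | {D,I}.
Refine {A,C,E,F,G,H} on symbol 0: members go to different blocks, giving {A,C,F,G,H} and {E}.
On input 1, block {A,C,F,G,H} splits into {C,G,H} and {A,F}.
The partition is now stable with 4 blocks: {C,G,H} | {D,I} | {E} | {A,F}.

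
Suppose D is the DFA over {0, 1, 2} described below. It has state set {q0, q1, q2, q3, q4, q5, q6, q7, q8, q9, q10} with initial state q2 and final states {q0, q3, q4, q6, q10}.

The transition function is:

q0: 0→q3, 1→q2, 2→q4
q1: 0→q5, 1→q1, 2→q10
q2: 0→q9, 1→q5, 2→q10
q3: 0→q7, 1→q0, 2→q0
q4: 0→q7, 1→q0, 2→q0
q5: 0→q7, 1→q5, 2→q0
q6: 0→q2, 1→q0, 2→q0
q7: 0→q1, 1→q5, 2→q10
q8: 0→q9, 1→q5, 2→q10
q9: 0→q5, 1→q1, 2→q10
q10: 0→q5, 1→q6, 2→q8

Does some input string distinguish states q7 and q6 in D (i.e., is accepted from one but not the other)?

Yes

All states are reachable from the start state.
Initial partition by acceptance: {q0,q3,q4,q6,q10} | {q1,q2,q5,q7,q8,q9}.
Refine {q0,q3,q4,q6,q10} on symbol 0: members go to different blocks, giving {q3,q4,q6,q10} and {q0}.
Split {q3,q4,q6,q10} by δ(·,1) → {q3,q4,q6} and {q10}.
Split {q1,q2,q5,q7,q8,q9} by δ(·,2) → {q1,q2,q7,q8,q9} and {q5}.
Refine {q1,q2,q7,q8,q9} on symbol 0: members go to different blocks, giving {q2,q7,q8} and {q1,q9}.
No further refinement is possible. Final partition (6 blocks): {q3,q4,q6} | {q2,q7,q8} | {q0} | {q10} | {q5} | {q1,q9}.
q7 and q6 end up in different blocks, so they are distinguishable. For instance, the string 'ε' is accepted from only q6.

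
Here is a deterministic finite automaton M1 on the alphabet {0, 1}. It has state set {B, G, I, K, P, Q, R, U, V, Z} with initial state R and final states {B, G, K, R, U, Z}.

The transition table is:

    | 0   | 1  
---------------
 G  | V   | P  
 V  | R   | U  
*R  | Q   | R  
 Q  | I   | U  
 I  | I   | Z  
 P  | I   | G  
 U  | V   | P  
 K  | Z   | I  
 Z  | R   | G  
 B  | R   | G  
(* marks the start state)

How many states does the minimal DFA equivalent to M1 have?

Reachable states from the start: {G,I,P,Q,R,U,V,Z}. Unreachable: {B,K} — drop them.
Start with accepting vs non-accepting: {G,R,U,Z} | {I,P,Q,V}.
Refine {G,R,U,Z} on symbol 0: members go to different blocks, giving {G,R,U} and {Z}.
On input 1, block {G,R,U} splits into {G,U} and {R}.
Split {I,P,Q,V} by δ(·,0) → {I,P,Q} and {V}.
Split {I,P,Q} by δ(·,1) → {P,Q} and {I}.
Stable partition: {G,U} | {P,Q} | {Z} | {R} | {V} | {I} — 6 equivalence classes.

6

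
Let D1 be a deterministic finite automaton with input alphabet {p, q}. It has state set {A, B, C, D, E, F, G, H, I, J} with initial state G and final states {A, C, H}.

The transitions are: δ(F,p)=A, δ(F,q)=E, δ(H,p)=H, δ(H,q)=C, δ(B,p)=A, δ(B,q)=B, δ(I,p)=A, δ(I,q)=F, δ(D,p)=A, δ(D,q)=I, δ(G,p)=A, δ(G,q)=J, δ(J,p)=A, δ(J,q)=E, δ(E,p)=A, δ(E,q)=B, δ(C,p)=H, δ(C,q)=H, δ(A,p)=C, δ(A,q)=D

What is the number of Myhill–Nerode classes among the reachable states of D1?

P0 = {A,C,H} | {B,D,E,F,G,I,J}.
Refine {A,C,H} on symbol q: members go to different blocks, giving {C,H} and {A}.
No further refinement is possible. Final partition (3 blocks): {C,H} | {B,D,E,F,G,I,J} | {A}.

3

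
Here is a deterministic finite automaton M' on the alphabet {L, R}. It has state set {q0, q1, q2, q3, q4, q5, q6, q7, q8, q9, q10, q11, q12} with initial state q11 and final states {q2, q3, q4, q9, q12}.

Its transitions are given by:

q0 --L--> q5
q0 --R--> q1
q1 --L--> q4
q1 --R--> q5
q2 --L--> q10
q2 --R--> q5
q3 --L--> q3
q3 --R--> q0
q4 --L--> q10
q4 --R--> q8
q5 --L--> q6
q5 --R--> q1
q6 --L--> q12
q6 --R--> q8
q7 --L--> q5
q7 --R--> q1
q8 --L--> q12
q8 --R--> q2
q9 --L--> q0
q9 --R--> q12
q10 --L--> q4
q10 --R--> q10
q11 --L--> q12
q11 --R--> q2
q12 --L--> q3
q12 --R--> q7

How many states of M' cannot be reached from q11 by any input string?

BFS from q11 reaches {q0, q1, q2, q3, q4, q5, q6, q7, q8, q10, q11, q12}; the 1 state(s) q9 are never visited.

1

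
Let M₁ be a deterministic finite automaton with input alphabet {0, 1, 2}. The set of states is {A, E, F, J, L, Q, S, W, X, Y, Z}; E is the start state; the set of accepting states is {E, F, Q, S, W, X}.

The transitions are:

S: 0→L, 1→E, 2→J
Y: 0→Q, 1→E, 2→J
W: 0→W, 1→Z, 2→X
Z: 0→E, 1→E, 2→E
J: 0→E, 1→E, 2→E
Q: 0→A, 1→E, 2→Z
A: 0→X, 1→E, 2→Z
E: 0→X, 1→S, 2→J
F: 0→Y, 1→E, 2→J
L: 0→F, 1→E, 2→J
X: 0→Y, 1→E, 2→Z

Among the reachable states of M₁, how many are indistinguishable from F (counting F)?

4

First remove the unreachable states {W}; 10 states remain.
Initial partition by acceptance: {E,F,Q,S,X} | {A,J,L,Y,Z}.
Split {E,F,Q,S,X} by δ(·,0) → {F,Q,S,X} and {E}.
Split {A,J,L,Y,Z} by δ(·,0) → {A,L,Y} and {J,Z}.
No further refinement is possible. Final partition (4 blocks): {F,Q,S,X} | {A,L,Y} | {E} | {J,Z}.
State F belongs to the block {F,Q,S,X}, which has 4 states.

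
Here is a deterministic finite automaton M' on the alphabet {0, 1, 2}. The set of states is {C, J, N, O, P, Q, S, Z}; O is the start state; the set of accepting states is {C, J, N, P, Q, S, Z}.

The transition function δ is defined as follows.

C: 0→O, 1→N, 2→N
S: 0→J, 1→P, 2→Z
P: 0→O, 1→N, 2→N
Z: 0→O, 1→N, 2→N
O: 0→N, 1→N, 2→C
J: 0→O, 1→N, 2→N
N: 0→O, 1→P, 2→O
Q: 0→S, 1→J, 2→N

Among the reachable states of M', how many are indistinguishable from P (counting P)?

First remove the unreachable states {J,Q,S,Z}; 4 states remain.
Initial partition by acceptance: {C,N,P} | {O}.
Split {C,N,P} by δ(·,2) → {C,P} and {N}.
The partition is now stable with 3 blocks: {C,P} | {O} | {N}.
The equivalence class containing P is {C,P}, of size 2.

2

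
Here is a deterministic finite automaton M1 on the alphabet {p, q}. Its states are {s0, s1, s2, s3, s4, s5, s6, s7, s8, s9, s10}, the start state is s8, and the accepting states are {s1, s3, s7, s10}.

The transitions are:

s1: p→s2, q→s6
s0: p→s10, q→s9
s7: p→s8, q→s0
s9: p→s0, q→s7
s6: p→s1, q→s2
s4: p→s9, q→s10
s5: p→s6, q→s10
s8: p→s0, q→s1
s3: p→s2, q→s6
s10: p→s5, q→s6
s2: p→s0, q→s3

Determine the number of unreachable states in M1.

1

Starting at s8 and following transitions, the reachable set is {s0, s1, s2, s3, s5, s6, s7, s8, s9, s10}. That leaves s4 unreachable — 1 in total.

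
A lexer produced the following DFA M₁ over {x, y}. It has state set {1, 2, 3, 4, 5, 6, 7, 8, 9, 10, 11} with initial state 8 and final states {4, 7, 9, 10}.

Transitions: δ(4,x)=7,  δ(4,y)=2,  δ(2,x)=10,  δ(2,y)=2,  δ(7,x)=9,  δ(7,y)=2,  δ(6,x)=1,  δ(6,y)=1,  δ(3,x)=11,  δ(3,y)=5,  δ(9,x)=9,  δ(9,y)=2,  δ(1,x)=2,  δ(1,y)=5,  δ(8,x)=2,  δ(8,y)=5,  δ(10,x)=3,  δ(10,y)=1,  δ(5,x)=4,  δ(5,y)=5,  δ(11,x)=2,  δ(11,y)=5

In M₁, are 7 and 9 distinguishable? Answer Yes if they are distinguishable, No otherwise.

No

States {6} cannot be reached from the start state, so discard them.
Start with accepting vs non-accepting: {4,7,9,10} | {1,2,3,5,8,11}.
Split {4,7,9,10} by δ(·,x) → {4,7,9} and {10}.
Split {1,2,3,5,8,11} by δ(·,x) → {1,3,8,11} and {2} and {5}.
On input x, block {1,3,8,11} splits into {1,8,11} and {3}.
Stable partition: {4,7,9} | {1,8,11} | {10} | {2} | {5} | {3} — 6 equivalence classes.
7 and 9 lie in the same block of the stable partition, so they are equivalent — no string distinguishes them.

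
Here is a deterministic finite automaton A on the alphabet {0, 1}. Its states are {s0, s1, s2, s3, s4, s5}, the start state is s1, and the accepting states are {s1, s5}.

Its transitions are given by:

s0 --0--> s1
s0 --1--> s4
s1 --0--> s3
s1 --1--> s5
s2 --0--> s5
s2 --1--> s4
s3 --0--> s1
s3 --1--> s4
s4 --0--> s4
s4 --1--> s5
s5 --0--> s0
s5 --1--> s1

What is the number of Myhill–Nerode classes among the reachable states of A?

First remove the unreachable states {s2}; 5 states remain.
Start with accepting vs non-accepting: {s1,s5} | {s0,s3,s4}.
On input 0, block {s0,s3,s4} splits into {s0,s3} and {s4}.
No further refinement is possible. Final partition (3 blocks): {s1,s5} | {s0,s3} | {s4}.

3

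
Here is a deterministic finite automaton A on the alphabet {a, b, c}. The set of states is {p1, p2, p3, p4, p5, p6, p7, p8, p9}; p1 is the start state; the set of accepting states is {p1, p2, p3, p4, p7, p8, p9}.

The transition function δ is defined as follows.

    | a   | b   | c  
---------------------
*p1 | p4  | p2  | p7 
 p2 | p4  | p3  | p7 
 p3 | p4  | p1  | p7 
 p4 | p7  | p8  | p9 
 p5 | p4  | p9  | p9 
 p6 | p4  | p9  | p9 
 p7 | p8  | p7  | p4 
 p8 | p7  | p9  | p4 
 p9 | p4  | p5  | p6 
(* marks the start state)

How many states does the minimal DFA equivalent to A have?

6

Every state is reachable, so we keep all 9.
Initial partition by acceptance: {p1,p2,p3,p4,p7,p8,p9} | {p5,p6}.
Split {p1,p2,p3,p4,p7,p8,p9} by δ(·,b) → {p1,p2,p3,p4,p7,p8} and {p9}.
Refine {p1,p2,p3,p4,p7,p8} on symbol b: members go to different blocks, giving {p1,p2,p3,p4,p7} and {p8}.
Refine {p1,p2,p3,p4,p7} on symbol a: members go to different blocks, giving {p1,p2,p3,p4} and {p7}.
On input a, block {p1,p2,p3,p4} splits into {p1,p2,p3} and {p4}.
No further refinement is possible. Final partition (6 blocks): {p1,p2,p3} | {p5,p6} | {p9} | {p8} | {p7} | {p4}.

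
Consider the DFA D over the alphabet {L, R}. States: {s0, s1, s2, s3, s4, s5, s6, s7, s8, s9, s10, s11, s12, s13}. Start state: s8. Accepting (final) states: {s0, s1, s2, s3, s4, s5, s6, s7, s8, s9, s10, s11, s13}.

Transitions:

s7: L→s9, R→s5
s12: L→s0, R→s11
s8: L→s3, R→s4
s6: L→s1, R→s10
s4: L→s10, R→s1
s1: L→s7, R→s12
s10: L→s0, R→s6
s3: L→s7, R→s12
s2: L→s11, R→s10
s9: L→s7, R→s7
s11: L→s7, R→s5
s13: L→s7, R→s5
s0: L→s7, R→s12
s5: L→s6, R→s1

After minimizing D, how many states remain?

8

Reachable states from the start: {s0,s1,s3,s4,s5,s6,s7,s8,s9,s10,s11,s12}. Unreachable: {s2,s13} — drop them.
Start with accepting vs non-accepting: {s0,s1,s3,s4,s5,s6,s7,s8,s9,s10,s11} | {s12}.
Split {s0,s1,s3,s4,s5,s6,s7,s8,s9,s10,s11} by δ(·,R) → {s4,s5,s6,s7,s8,s9,s10,s11} and {s0,s1,s3}.
On input L, block {s4,s5,s6,s7,s8,s9,s10,s11} splits into {s4,s5,s7,s9,s11} and {s6,s8,s10}.
Split {s4,s5,s7,s9,s11} by δ(·,L) → {s7,s9,s11} and {s4,s5}.
Split {s7,s9,s11} by δ(·,R) → {s7,s11} and {s9}.
Refine {s7,s11} on symbol L: members go to different blocks, giving {s7} and {s11}.
Split {s6,s8,s10} by δ(·,R) → {s6,s10} and {s8}.
The partition is now stable with 8 blocks: {s7} | {s12} | {s0,s1,s3} | {s6,s10} | {s4,s5} | {s9} | {s11} | {s8}.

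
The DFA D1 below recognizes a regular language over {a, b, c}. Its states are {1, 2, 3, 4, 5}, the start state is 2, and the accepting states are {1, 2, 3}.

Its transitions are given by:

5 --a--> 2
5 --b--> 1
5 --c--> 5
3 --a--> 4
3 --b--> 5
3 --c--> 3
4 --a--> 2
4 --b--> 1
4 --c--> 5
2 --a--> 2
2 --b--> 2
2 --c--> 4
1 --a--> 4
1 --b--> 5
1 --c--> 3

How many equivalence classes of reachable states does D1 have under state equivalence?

Initial partition by acceptance: {1,2,3} | {4,5}.
On input a, block {1,2,3} splits into {1,3} and {2}.
Stable partition: {1,3} | {4,5} | {2} — 3 equivalence classes.

3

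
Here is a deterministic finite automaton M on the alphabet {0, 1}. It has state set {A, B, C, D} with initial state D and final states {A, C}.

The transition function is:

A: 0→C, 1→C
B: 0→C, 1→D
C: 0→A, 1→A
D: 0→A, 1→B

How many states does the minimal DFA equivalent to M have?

Every state is reachable, so we keep all 4.
Initial partition by acceptance: {A,C} | {B,D}.
Stable partition: {A,C} | {B,D} — 2 equivalence classes.

2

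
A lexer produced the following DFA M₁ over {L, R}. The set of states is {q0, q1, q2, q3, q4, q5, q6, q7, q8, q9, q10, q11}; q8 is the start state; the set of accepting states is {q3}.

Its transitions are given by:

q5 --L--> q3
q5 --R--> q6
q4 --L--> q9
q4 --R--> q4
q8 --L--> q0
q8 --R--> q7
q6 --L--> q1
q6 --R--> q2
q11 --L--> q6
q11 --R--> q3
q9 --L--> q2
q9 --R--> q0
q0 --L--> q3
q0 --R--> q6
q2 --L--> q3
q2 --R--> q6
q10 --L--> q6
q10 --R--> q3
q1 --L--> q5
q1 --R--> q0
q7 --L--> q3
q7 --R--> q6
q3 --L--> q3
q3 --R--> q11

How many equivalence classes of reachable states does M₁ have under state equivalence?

5

First remove the unreachable states {q4,q9,q10}; 9 states remain.
Start with accepting vs non-accepting: {q3} | {q0,q1,q2,q5,q6,q7,q8,q11}.
Refine {q0,q1,q2,q5,q6,q7,q8,q11} on symbol L: members go to different blocks, giving {q0,q2,q5,q7} and {q1,q6,q8,q11}.
Refine {q1,q6,q8,q11} on symbol L: members go to different blocks, giving {q1,q8} and {q6,q11}.
Refine {q6,q11} on symbol L: members go to different blocks, giving {q6} and {q11}.
No further refinement is possible. Final partition (5 blocks): {q3} | {q0,q2,q5,q7} | {q1,q8} | {q6} | {q11}.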